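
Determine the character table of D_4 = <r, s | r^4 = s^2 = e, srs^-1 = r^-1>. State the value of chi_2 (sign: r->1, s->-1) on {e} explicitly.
Conjugacy classes: {e} of size 1, {r^2} of size 1, {r^1, r^3} of size 2, {s, sr^2, ...} of size 2, {sr, sr^3, ...} of size 2.
Character table:
  irrep \ class              {e} (size 1)  {r^2} (size 1)  {r^1, r^3} (size 2)  {s, sr^2, ...} (size 2)  {sr, sr^3, ...} (size 2)
  chi_1 (triv)               1             1               1                    1                        1                       
  chi_2 (sign: r->1, s->-1)  1             1               1                    -1                       -1                      
  chi_3 (r->-1, s->1)        1             1               -1                   1                        -1                      
  chi_4 (r->-1, s->-1)       1             1               -1                   -1                       1                       
  chi_5 (2d, j=1)            2             -2              0                    0                        0                       

Spot check: chi_2 (sign: r->1, s->-1) on {e} = 1.

Why: D_4 has order 2*4 = 8 with 5 conjugacy classes, hence 5 irreducibles. Sum of squared dims 1 + 1 + 1 + 1 + 4 = 8 = |G|. Linear characters come from the abelianisation; the 2-dimensional irreps have character r^k -> 2*cos(2*pi*j*k/4), reflections -> 0.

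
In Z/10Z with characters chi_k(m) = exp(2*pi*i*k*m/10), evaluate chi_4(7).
chi_4(7) = zeta_10^28 = exp(-2*I*pi/5)

Explanation: chi_4(7) = zeta_10^(4*7) = zeta_10^28. Since zeta_10^10 = 1, this equals zeta_10^8 = exp(2*pi*i*8/10) = exp(-2*I*pi/5).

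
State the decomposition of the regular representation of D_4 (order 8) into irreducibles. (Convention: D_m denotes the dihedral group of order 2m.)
Each irreducible V_i of dimension d_i appears with multiplicity d_i, i.e. rho_reg = (direct sum over all irreducibles V_i) d_i V_i. The irreducible dimensions for D_4 are 1, 1, 1, 1, 2: 4 irreducibles of dimension 1, each with multiplicity 1; 1 irreducible of dimension 2, with multiplicity 2. Total dimension 4*1*1 + 1*2*2 = 8 = |G|.

Reasoning: General theorem: in the regular representation of a finite group G, each irreducible appears with multiplicity equal to its dimension. Check: dim(rho_reg) = sum d_i^2 = 1 + 1 + 1 + 1 + 4 = 8 = |G|.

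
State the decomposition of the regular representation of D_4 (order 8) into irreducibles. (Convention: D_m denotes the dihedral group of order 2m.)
Each irreducible V_i of dimension d_i appears with multiplicity d_i, i.e. rho_reg = (direct sum over all irreducibles V_i) d_i V_i. The irreducible dimensions for D_4 are 1, 1, 1, 1, 2: 4 irreducibles of dimension 1, each with multiplicity 1; 1 irreducible of dimension 2, with multiplicity 2. Total dimension 4*1*1 + 1*2*2 = 8 = |G|.

Justification: General theorem: in the regular representation of a finite group G, each irreducible appears with multiplicity equal to its dimension. Check: dim(rho_reg) = sum d_i^2 = 1 + 1 + 1 + 1 + 4 = 8 = |G|.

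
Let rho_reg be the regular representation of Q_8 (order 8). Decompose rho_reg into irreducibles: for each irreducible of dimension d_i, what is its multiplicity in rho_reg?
Each irreducible V_i of dimension d_i appears with multiplicity d_i, i.e. rho_reg = (direct sum over all irreducibles V_i) d_i V_i. The irreducible dimensions for Q_8 are 1, 1, 1, 1, 2: 4 irreducibles of dimension 1, each with multiplicity 1; 1 irreducible of dimension 2, with multiplicity 2. Total dimension 4*1*1 + 1*2*2 = 8 = |G|.

Explanation: General theorem: in the regular representation of a finite group G, each irreducible appears with multiplicity equal to its dimension. Check: dim(rho_reg) = sum d_i^2 = 1 + 1 + 1 + 1 + 4 = 8 = |G|.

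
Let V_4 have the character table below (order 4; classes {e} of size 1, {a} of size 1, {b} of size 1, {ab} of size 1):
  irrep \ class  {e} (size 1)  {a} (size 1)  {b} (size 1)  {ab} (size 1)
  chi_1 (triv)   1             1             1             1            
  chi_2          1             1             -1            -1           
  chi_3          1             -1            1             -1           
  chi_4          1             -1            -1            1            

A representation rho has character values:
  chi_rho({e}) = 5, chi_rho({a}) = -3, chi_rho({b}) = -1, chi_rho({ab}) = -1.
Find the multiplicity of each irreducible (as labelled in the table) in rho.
Multiplicities: chi_1: 0, chi_2: 1, chi_3: 2, chi_4: 2.

Solution. Use <chi_rho, chi> = (1/|G|) sum_C |C| * chi_rho(C) * conj(chi(C)) with |G| = 4 for each irreducible chi in the table:
  <chi_rho, chi_1> = (1/4)[1*(5)*conj(1) + 1*(-3)*conj(1) + 1*(-1)*conj(1) + 1*(-1)*conj(1)]
      = (1/4)[(5) + (-3) + (-1) + (-1)] = 0/4 = 0
  <chi_rho, chi_2> = (1/4)[1*(5)*conj(1) + 1*(-3)*conj(1) + 1*(-1)*conj(-1) + 1*(-1)*conj(-1)]
      = (1/4)[(5) + (-3) + (1) + (1)] = 4/4 = 1
  <chi_rho, chi_3> = (1/4)[1*(5)*conj(1) + 1*(-3)*conj(-1) + 1*(-1)*conj(1) + 1*(-1)*conj(-1)]
      = (1/4)[(5) + (3) + (-1) + (1)] = 8/4 = 2
  <chi_rho, chi_4> = (1/4)[1*(5)*conj(1) + 1*(-3)*conj(-1) + 1*(-1)*conj(-1) + 1*(-1)*conj(1)]
      = (1/4)[(5) + (3) + (1) + (-1)] = 8/4 = 2
Dimension check: dim(rho) = sum (mult * dim) = 0*1 + 1*1 + 2*1 + 2*1 = 5 = chi_rho(e) = 5.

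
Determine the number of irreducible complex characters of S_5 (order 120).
7

Reasoning: The number of irreducible complex representations of a finite group equals its number of conjugacy classes. Conjugacy classes in S_5 correspond to cycle types, i.e. partitions of 5; there are p(5) = 7 of them, so S_5 (order 120) has exactly 7 irreducible complex representations.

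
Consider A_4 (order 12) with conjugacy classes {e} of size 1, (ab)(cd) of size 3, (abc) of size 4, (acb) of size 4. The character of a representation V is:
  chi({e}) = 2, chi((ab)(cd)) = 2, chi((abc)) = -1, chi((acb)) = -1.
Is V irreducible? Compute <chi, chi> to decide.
Not irreducible (reducible): <chi, chi> = 2 > 1.

Details: <chi, chi> = (1/|G|) sum_C |C| * |chi(C)|^2 = (1/12)[1*|2|^2 + 3*|2|^2 + 4*|-1|^2 + 4*|-1|^2]
  = (1/12)[(4) + (12) + (4) + (4)] = 24/12 = 2.
(Exp terms are combined using exp(i*s)*conj(exp(i*t)) = exp(i*(s-t)), and sums of them are collapsed using the identity that for every m > 1 the m distinct m-th roots of unity sum to 0, e.g. 1 + exp(2*I*pi/3) + exp(-2*I*pi/3) = 0.)
A character is irreducible iff <chi, chi> = 1, so this representation is reducible.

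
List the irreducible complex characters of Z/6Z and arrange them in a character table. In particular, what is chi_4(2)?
Character table of Z/6Z (irreps indexed chi_0,...,chi_5 with chi_k(m) = zeta_6^(k*m), zeta_6 = exp(2*pi*i/6)):
  irrep \ class  {0} (size 1)  {1} (size 1)    {2} (size 1)    {3} (size 1)  {4} (size 1)    {5} (size 1)  
  chi_0          1             1               1               1             1               1             
  chi_1          1             exp(I*pi/3)     exp(2*I*pi/3)   -1            exp(-2*I*pi/3)  exp(-I*pi/3)  
  chi_2          1             exp(2*I*pi/3)   exp(-2*I*pi/3)  1             exp(2*I*pi/3)   exp(-2*I*pi/3)
  chi_3          1             -1              1               -1            1               -1            
  chi_4          1             exp(-2*I*pi/3)  exp(2*I*pi/3)   1             exp(-2*I*pi/3)  exp(2*I*pi/3) 
  chi_5          1             exp(-I*pi/3)    exp(-2*I*pi/3)  -1            exp(2*I*pi/3)   exp(I*pi/3)   

Spot check: chi_4(2) = zeta_6^(4*2) = zeta_6^8 = exp(2*I*pi/3).

Z/6Z is abelian, so all 6 irreducible complex representations are 1-dimensional. They are given by chi_k(m) = zeta_6^(k*m) for k = 0,...,5. Row orthogonality: sum_m chi_k(m) conj(chi_l(m)) = 6 * [k = l].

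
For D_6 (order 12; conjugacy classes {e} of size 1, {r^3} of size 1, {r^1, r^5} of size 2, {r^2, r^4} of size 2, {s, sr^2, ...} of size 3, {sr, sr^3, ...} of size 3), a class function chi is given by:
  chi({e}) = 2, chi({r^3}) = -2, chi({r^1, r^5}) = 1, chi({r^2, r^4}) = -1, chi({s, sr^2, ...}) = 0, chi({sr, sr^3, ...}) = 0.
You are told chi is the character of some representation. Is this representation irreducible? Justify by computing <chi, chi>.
Irreducible: <chi, chi> = 1.

Reasoning: <chi, chi> = (1/|G|) sum_C |C| * |chi(C)|^2 = (1/12)[1*|2|^2 + 1*|-2|^2 + 2*|1|^2 + 2*|-1|^2 + 3*|0|^2 + 3*|0|^2]
  = (1/12)[(4) + (4) + (2) + (2) + (0) + (0)] = 12/12 = 1.
A character is irreducible iff <chi, chi> = 1, so this representation is irreducible.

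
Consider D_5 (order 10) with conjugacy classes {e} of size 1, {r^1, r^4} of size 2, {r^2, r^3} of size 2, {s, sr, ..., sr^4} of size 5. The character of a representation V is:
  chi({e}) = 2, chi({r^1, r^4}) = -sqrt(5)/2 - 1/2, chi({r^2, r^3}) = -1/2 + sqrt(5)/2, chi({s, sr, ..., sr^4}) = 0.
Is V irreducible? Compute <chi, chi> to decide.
Irreducible: <chi, chi> = 1.

Argument: <chi, chi> = (1/|G|) sum_C |C| * |chi(C)|^2 = (1/10)[1*|2|^2 + 2*|-sqrt(5)/2 - 1/2|^2 + 2*|-1/2 + sqrt(5)/2|^2 + 5*|0|^2]
  = (1/10)[(4) + (sqrt(5) + 3) + (3 - sqrt(5)) + (0)] = 10/10 = 1.
A character is irreducible iff <chi, chi> = 1, so this representation is irreducible.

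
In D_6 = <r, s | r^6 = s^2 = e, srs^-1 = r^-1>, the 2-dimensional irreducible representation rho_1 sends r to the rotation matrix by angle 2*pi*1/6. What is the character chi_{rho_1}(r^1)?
chi_{rho_1}(r^1) = 2*cos(2*pi*1*1/6) = 1

Working: rho_1(r^1) is rotation by angle 2*pi*1*1/6, whose trace is 2*cos(2*pi*1*1/6) = 1.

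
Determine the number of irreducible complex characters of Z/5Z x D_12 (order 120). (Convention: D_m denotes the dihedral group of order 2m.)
45

Working: The number of irreducible complex representations of a finite group equals its number of conjugacy classes. For a direct product, #classes(G x H) = #classes(G) * #classes(H). Z/5Z has 5 classes (abelian), D_12 has 9 classes, so 5 * 9 = 45, so Z/5Z x D_12 (order 120) has exactly 45 irreducible complex representations.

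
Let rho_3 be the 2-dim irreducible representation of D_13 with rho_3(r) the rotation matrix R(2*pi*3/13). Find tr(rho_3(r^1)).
chi_{rho_3}(r^1) = 2*cos(2*pi*3*1/13) = 2*cos(6*pi/13)

Argument: rho_3(r^1) is rotation by angle 2*pi*3*1/13, whose trace is 2*cos(2*pi*3*1/13) = 2*cos(6*pi/13).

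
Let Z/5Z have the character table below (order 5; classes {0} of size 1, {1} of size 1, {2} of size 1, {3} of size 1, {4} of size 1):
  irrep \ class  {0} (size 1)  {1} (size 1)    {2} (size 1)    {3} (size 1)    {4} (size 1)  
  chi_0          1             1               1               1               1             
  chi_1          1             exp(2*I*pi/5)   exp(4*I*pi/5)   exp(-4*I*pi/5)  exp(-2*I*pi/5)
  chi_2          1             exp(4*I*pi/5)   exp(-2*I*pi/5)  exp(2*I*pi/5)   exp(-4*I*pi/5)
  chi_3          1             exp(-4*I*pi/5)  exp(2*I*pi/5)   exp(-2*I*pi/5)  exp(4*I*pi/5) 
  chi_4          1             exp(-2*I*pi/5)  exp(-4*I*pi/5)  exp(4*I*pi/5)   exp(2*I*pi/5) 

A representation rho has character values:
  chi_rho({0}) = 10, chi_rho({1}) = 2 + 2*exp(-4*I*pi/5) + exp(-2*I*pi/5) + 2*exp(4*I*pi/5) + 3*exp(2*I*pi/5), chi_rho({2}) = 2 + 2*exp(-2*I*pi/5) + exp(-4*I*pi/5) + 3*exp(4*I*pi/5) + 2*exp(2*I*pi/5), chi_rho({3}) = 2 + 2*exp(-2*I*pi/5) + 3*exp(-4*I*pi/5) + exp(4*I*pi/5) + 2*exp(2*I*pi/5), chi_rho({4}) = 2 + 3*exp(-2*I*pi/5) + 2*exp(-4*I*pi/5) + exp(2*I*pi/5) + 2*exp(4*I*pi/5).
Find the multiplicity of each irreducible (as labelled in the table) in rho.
Multiplicities: chi_0: 2, chi_1: 3, chi_2: 2, chi_3: 2, chi_4: 1.

Working: Use <chi_rho, chi> = (1/|G|) sum_C |C| * chi_rho(C) * conj(chi(C)) with |G| = 5 for each irreducible chi in the table:
  <chi_rho, chi_0> = (1/5)[1*(10)*conj(1) + 1*(2 + 2*exp(-4*I*pi/5) + exp(-2*I*pi/5) + 2*exp(4*I*pi/5) + 3*exp(2*I*pi/5))*conj(1) + 1*(2 + 2*exp(-2*I*pi/5) + exp(-4*I*pi/5) + 3*exp(4*I*pi/5) + 2*exp(2*I*pi/5))*conj(1) + 1*(2 + 2*exp(-2*I*pi/5) + 3*exp(-4*I*pi/5) + exp(4*I*pi/5) + 2*exp(2*I*pi/5))*conj(1) + 1*(2 + 3*exp(-2*I*pi/5) + 2*exp(-4*I*pi/5) + exp(2*I*pi/5) + 2*exp(4*I*pi/5))*conj(1)]
      = (1/5)[(10) + (2 + 2*exp(-4*I*pi/5) + exp(-2*I*pi/5) + 2*exp(4*I*pi/5) + 3*exp(2*I*pi/5)) + (2 + 2*exp(-2*I*pi/5) + exp(-4*I*pi/5) + 3*exp(4*I*pi/5) + 2*exp(2*I*pi/5)) + (2 + 2*exp(-2*I*pi/5) + 3*exp(-4*I*pi/5) + exp(4*I*pi/5) + 2*exp(2*I*pi/5)) + (2 + 3*exp(-2*I*pi/5) + 2*exp(-4*I*pi/5) + exp(2*I*pi/5) + 2*exp(4*I*pi/5))] = 10/5 = 2
  <chi_rho, chi_1> = (1/5)[1*(10)*conj(1) + 1*(2 + 2*exp(-4*I*pi/5) + exp(-2*I*pi/5) + 2*exp(4*I*pi/5) + 3*exp(2*I*pi/5))*conj(exp(2*I*pi/5)) + 1*(2 + 2*exp(-2*I*pi/5) + exp(-4*I*pi/5) + 3*exp(4*I*pi/5) + 2*exp(2*I*pi/5))*conj(exp(4*I*pi/5)) + 1*(2 + 2*exp(-2*I*pi/5) + 3*exp(-4*I*pi/5) + exp(4*I*pi/5) + 2*exp(2*I*pi/5))*conj(exp(-4*I*pi/5)) + 1*(2 + 3*exp(-2*I*pi/5) + 2*exp(-4*I*pi/5) + exp(2*I*pi/5) + 2*exp(4*I*pi/5))*conj(exp(-2*I*pi/5))]
      = (1/5)[(10) + (3 + 2*exp(-2*I*pi/5) + exp(-4*I*pi/5) + 2*exp(4*I*pi/5) + 2*exp(2*I*pi/5)) + (3 + 2*exp(-2*I*pi/5) + 2*exp(-4*I*pi/5) + exp(2*I*pi/5) + 2*exp(4*I*pi/5)) + (3 + 2*exp(-4*I*pi/5) + exp(-2*I*pi/5) + 2*exp(4*I*pi/5) + 2*exp(2*I*pi/5)) + (3 + 2*exp(-2*I*pi/5) + 2*exp(-4*I*pi/5) + exp(4*I*pi/5) + 2*exp(2*I*pi/5))] = 15/5 = 3
  <chi_rho, chi_2> = (1/5)[1*(10)*conj(1) + 1*(2 + 2*exp(-4*I*pi/5) + exp(-2*I*pi/5) + 2*exp(4*I*pi/5) + 3*exp(2*I*pi/5))*conj(exp(4*I*pi/5)) + 1*(2 + 2*exp(-2*I*pi/5) + exp(-4*I*pi/5) + 3*exp(4*I*pi/5) + 2*exp(2*I*pi/5))*conj(exp(-2*I*pi/5)) + 1*(2 + 2*exp(-2*I*pi/5) + 3*exp(-4*I*pi/5) + exp(4*I*pi/5) + 2*exp(2*I*pi/5))*conj(exp(2*I*pi/5)) + 1*(2 + 3*exp(-2*I*pi/5) + 2*exp(-4*I*pi/5) + exp(2*I*pi/5) + 2*exp(4*I*pi/5))*conj(exp(-4*I*pi/5))]
      = (1/5)[(10) + (2 + 3*exp(-2*I*pi/5) + 2*exp(-4*I*pi/5) + exp(4*I*pi/5) + 2*exp(2*I*pi/5)) + (2 + 3*exp(-4*I*pi/5) + exp(-2*I*pi/5) + 2*exp(4*I*pi/5) + 2*exp(2*I*pi/5)) + (2 + 2*exp(-2*I*pi/5) + 2*exp(-4*I*pi/5) + exp(2*I*pi/5) + 3*exp(4*I*pi/5)) + (2 + 2*exp(-2*I*pi/5) + exp(-4*I*pi/5) + 2*exp(4*I*pi/5) + 3*exp(2*I*pi/5))] = 10/5 = 2
  <chi_rho, chi_3> = (1/5)[1*(10)*conj(1) + 1*(2 + 2*exp(-4*I*pi/5) + exp(-2*I*pi/5) + 2*exp(4*I*pi/5) + 3*exp(2*I*pi/5))*conj(exp(-4*I*pi/5)) + 1*(2 + 2*exp(-2*I*pi/5) + exp(-4*I*pi/5) + 3*exp(4*I*pi/5) + 2*exp(2*I*pi/5))*conj(exp(2*I*pi/5)) + 1*(2 + 2*exp(-2*I*pi/5) + 3*exp(-4*I*pi/5) + exp(4*I*pi/5) + 2*exp(2*I*pi/5))*conj(exp(-2*I*pi/5)) + 1*(2 + 3*exp(-2*I*pi/5) + 2*exp(-4*I*pi/5) + exp(2*I*pi/5) + 2*exp(4*I*pi/5))*conj(exp(4*I*pi/5))]
      = (1/5)[(10) + (2 + 2*exp(-2*I*pi/5) + 3*exp(-4*I*pi/5) + exp(2*I*pi/5) + 2*exp(4*I*pi/5)) + (2 + 2*exp(-2*I*pi/5) + 2*exp(-4*I*pi/5) + exp(4*I*pi/5) + 3*exp(2*I*pi/5)) + (2 + 3*exp(-2*I*pi/5) + exp(-4*I*pi/5) + 2*exp(4*I*pi/5) + 2*exp(2*I*pi/5)) + (2 + 2*exp(-4*I*pi/5) + exp(-2*I*pi/5) + 3*exp(4*I*pi/5) + 2*exp(2*I*pi/5))] = 10/5 = 2
  <chi_rho, chi_4> = (1/5)[1*(10)*conj(1) + 1*(2 + 2*exp(-4*I*pi/5) + exp(-2*I*pi/5) + 2*exp(4*I*pi/5) + 3*exp(2*I*pi/5))*conj(exp(-2*I*pi/5)) + 1*(2 + 2*exp(-2*I*pi/5) + exp(-4*I*pi/5) + 3*exp(4*I*pi/5) + 2*exp(2*I*pi/5))*conj(exp(-4*I*pi/5)) + 1*(2 + 2*exp(-2*I*pi/5) + 3*exp(-4*I*pi/5) + exp(4*I*pi/5) + 2*exp(2*I*pi/5))*conj(exp(4*I*pi/5)) + 1*(2 + 3*exp(-2*I*pi/5) + 2*exp(-4*I*pi/5) + exp(2*I*pi/5) + 2*exp(4*I*pi/5))*conj(exp(2*I*pi/5))]
      = (1/5)[(10) + (1 + 2*exp(-2*I*pi/5) + 2*exp(-4*I*pi/5) + 3*exp(4*I*pi/5) + 2*exp(2*I*pi/5)) + (1 + 3*exp(-2*I*pi/5) + 2*exp(-4*I*pi/5) + 2*exp(4*I*pi/5) + 2*exp(2*I*pi/5)) + (1 + 2*exp(-2*I*pi/5) + 2*exp(-4*I*pi/5) + 2*exp(4*I*pi/5) + 3*exp(2*I*pi/5)) + (1 + 2*exp(-2*I*pi/5) + 3*exp(-4*I*pi/5) + 2*exp(4*I*pi/5) + 2*exp(2*I*pi/5))] = 5/5 = 1
(Exp terms are combined using exp(i*s)*conj(exp(i*t)) = exp(i*(s-t)), and sums of them are collapsed using the identity that for every m > 1 the m distinct m-th roots of unity sum to 0, e.g. 1 + exp(2*I*pi/3) + exp(-2*I*pi/3) = 0.)
Dimension check: dim(rho) = sum (mult * dim) = 2*1 + 3*1 + 2*1 + 2*1 + 1*1 = 10 = chi_rho(e) = 10.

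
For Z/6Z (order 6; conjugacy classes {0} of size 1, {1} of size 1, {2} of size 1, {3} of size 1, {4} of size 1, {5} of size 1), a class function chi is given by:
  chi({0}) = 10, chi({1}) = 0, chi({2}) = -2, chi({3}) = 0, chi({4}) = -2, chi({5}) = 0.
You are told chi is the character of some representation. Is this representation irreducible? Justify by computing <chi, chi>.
Not irreducible (reducible): <chi, chi> = 18 > 1.

Proof sketch: <chi, chi> = (1/|G|) sum_C |C| * |chi(C)|^2 = (1/6)[1*|10|^2 + 1*|0|^2 + 1*|-2|^2 + 1*|0|^2 + 1*|-2|^2 + 1*|0|^2]
  = (1/6)[(100) + (0) + (4) + (0) + (4) + (0)] = 108/6 = 18.
(Exp terms are combined using exp(i*s)*conj(exp(i*t)) = exp(i*(s-t)), and sums of them are collapsed using the identity that for every m > 1 the m distinct m-th roots of unity sum to 0, e.g. 1 + exp(2*I*pi/3) + exp(-2*I*pi/3) = 0.)
A character is irreducible iff <chi, chi> = 1, so this representation is reducible.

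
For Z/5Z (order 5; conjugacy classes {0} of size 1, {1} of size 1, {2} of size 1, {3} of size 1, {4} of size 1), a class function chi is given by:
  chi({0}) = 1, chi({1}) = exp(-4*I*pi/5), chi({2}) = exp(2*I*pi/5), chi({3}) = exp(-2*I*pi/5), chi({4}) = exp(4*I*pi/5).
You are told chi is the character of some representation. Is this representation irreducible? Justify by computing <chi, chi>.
Irreducible: <chi, chi> = 1.

Reasoning: <chi, chi> = (1/|G|) sum_C |C| * |chi(C)|^2 = (1/5)[1*|1|^2 + 1*|exp(-4*I*pi/5)|^2 + 1*|exp(2*I*pi/5)|^2 + 1*|exp(-2*I*pi/5)|^2 + 1*|exp(4*I*pi/5)|^2]
  = (1/5)[(1) + (1) + (1) + (1) + (1)] = 5/5 = 1.
(Exp terms are combined using exp(i*s)*conj(exp(i*t)) = exp(i*(s-t)), and sums of them are collapsed using the identity that for every m > 1 the m distinct m-th roots of unity sum to 0, e.g. 1 + exp(2*I*pi/3) + exp(-2*I*pi/3) = 0.)
A character is irreducible iff <chi, chi> = 1, so this representation is irreducible.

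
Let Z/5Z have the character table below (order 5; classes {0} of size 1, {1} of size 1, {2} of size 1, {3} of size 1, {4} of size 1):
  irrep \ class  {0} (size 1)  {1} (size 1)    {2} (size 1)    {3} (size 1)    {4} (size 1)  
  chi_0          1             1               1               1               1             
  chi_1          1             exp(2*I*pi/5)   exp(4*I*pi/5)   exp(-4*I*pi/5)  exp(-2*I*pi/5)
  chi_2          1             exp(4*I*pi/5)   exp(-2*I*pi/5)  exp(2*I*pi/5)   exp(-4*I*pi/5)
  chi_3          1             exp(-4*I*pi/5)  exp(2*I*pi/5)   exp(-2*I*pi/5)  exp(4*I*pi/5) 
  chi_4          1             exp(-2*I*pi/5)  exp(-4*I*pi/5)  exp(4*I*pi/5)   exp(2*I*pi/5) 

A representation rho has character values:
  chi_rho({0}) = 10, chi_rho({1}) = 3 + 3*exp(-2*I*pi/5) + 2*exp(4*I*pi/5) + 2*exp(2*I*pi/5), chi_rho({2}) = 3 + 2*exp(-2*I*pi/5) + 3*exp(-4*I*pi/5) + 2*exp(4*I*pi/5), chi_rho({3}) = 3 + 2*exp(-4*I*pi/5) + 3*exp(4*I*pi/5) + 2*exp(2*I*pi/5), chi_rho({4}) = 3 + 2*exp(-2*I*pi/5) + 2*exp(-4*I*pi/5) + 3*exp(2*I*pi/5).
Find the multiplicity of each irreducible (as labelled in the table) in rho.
Multiplicities: chi_0: 3, chi_1: 2, chi_2: 2, chi_3: 0, chi_4: 3.

Proof sketch: Use <chi_rho, chi> = (1/|G|) sum_C |C| * chi_rho(C) * conj(chi(C)) with |G| = 5 for each irreducible chi in the table:
  <chi_rho, chi_0> = (1/5)[1*(10)*conj(1) + 1*(3 + 3*exp(-2*I*pi/5) + 2*exp(4*I*pi/5) + 2*exp(2*I*pi/5))*conj(1) + 1*(3 + 2*exp(-2*I*pi/5) + 3*exp(-4*I*pi/5) + 2*exp(4*I*pi/5))*conj(1) + 1*(3 + 2*exp(-4*I*pi/5) + 3*exp(4*I*pi/5) + 2*exp(2*I*pi/5))*conj(1) + 1*(3 + 2*exp(-2*I*pi/5) + 2*exp(-4*I*pi/5) + 3*exp(2*I*pi/5))*conj(1)]
      = (1/5)[(10) + (3 + 3*exp(-2*I*pi/5) + 2*exp(4*I*pi/5) + 2*exp(2*I*pi/5)) + (3 + 2*exp(-2*I*pi/5) + 3*exp(-4*I*pi/5) + 2*exp(4*I*pi/5)) + (3 + 2*exp(-4*I*pi/5) + 3*exp(4*I*pi/5) + 2*exp(2*I*pi/5)) + (3 + 2*exp(-2*I*pi/5) + 2*exp(-4*I*pi/5) + 3*exp(2*I*pi/5))] = 15/5 = 3
  <chi_rho, chi_1> = (1/5)[1*(10)*conj(1) + 1*(3 + 3*exp(-2*I*pi/5) + 2*exp(4*I*pi/5) + 2*exp(2*I*pi/5))*conj(exp(2*I*pi/5)) + 1*(3 + 2*exp(-2*I*pi/5) + 3*exp(-4*I*pi/5) + 2*exp(4*I*pi/5))*conj(exp(4*I*pi/5)) + 1*(3 + 2*exp(-4*I*pi/5) + 3*exp(4*I*pi/5) + 2*exp(2*I*pi/5))*conj(exp(-4*I*pi/5)) + 1*(3 + 2*exp(-2*I*pi/5) + 2*exp(-4*I*pi/5) + 3*exp(2*I*pi/5))*conj(exp(-2*I*pi/5))]
      = (1/5)[(10) + (2 + 3*exp(-2*I*pi/5) + 3*exp(-4*I*pi/5) + 2*exp(2*I*pi/5)) + (2 + 3*exp(-4*I*pi/5) + 2*exp(4*I*pi/5) + 3*exp(2*I*pi/5)) + (2 + 3*exp(-2*I*pi/5) + 2*exp(-4*I*pi/5) + 3*exp(4*I*pi/5)) + (2 + 2*exp(-2*I*pi/5) + 3*exp(4*I*pi/5) + 3*exp(2*I*pi/5))] = 10/5 = 2
  <chi_rho, chi_2> = (1/5)[1*(10)*conj(1) + 1*(3 + 3*exp(-2*I*pi/5) + 2*exp(4*I*pi/5) + 2*exp(2*I*pi/5))*conj(exp(4*I*pi/5)) + 1*(3 + 2*exp(-2*I*pi/5) + 3*exp(-4*I*pi/5) + 2*exp(4*I*pi/5))*conj(exp(-2*I*pi/5)) + 1*(3 + 2*exp(-4*I*pi/5) + 3*exp(4*I*pi/5) + 2*exp(2*I*pi/5))*conj(exp(2*I*pi/5)) + 1*(3 + 2*exp(-2*I*pi/5) + 2*exp(-4*I*pi/5) + 3*exp(2*I*pi/5))*conj(exp(-4*I*pi/5))]
      = (1/5)[(10) + (2 + 2*exp(-2*I*pi/5) + 3*exp(-4*I*pi/5) + 3*exp(4*I*pi/5)) + (2 + 3*exp(-2*I*pi/5) + 2*exp(-4*I*pi/5) + 3*exp(2*I*pi/5)) + (2 + 3*exp(-2*I*pi/5) + 2*exp(4*I*pi/5) + 3*exp(2*I*pi/5)) + (2 + 3*exp(-4*I*pi/5) + 3*exp(4*I*pi/5) + 2*exp(2*I*pi/5))] = 10/5 = 2
  <chi_rho, chi_3> = (1/5)[1*(10)*conj(1) + 1*(3 + 3*exp(-2*I*pi/5) + 2*exp(4*I*pi/5) + 2*exp(2*I*pi/5))*conj(exp(-4*I*pi/5)) + 1*(3 + 2*exp(-2*I*pi/5) + 3*exp(-4*I*pi/5) + 2*exp(4*I*pi/5))*conj(exp(2*I*pi/5)) + 1*(3 + 2*exp(-4*I*pi/5) + 3*exp(4*I*pi/5) + 2*exp(2*I*pi/5))*conj(exp(-2*I*pi/5)) + 1*(3 + 2*exp(-2*I*pi/5) + 2*exp(-4*I*pi/5) + 3*exp(2*I*pi/5))*conj(exp(4*I*pi/5))]
      = (1/5)[(10) + (2*exp(-2*I*pi/5) + 2*exp(-4*I*pi/5) + 3*exp(4*I*pi/5) + 3*exp(2*I*pi/5)) + (3*exp(-2*I*pi/5) + 2*exp(-4*I*pi/5) + 3*exp(4*I*pi/5) + 2*exp(2*I*pi/5)) + (2*exp(-2*I*pi/5) + 3*exp(-4*I*pi/5) + 2*exp(4*I*pi/5) + 3*exp(2*I*pi/5)) + (3*exp(-2*I*pi/5) + 3*exp(-4*I*pi/5) + 2*exp(4*I*pi/5) + 2*exp(2*I*pi/5))] = 0/5 = 0
  <chi_rho, chi_4> = (1/5)[1*(10)*conj(1) + 1*(3 + 3*exp(-2*I*pi/5) + 2*exp(4*I*pi/5) + 2*exp(2*I*pi/5))*conj(exp(-2*I*pi/5)) + 1*(3 + 2*exp(-2*I*pi/5) + 3*exp(-4*I*pi/5) + 2*exp(4*I*pi/5))*conj(exp(-4*I*pi/5)) + 1*(3 + 2*exp(-4*I*pi/5) + 3*exp(4*I*pi/5) + 2*exp(2*I*pi/5))*conj(exp(4*I*pi/5)) + 1*(3 + 2*exp(-2*I*pi/5) + 2*exp(-4*I*pi/5) + 3*exp(2*I*pi/5))*conj(exp(2*I*pi/5))]
      = (1/5)[(10) + (3 + 2*exp(-4*I*pi/5) + 2*exp(4*I*pi/5) + 3*exp(2*I*pi/5)) + (3 + 2*exp(-2*I*pi/5) + 3*exp(4*I*pi/5) + 2*exp(2*I*pi/5)) + (3 + 2*exp(-2*I*pi/5) + 3*exp(-4*I*pi/5) + 2*exp(2*I*pi/5)) + (3 + 3*exp(-2*I*pi/5) + 2*exp(-4*I*pi/5) + 2*exp(4*I*pi/5))] = 15/5 = 3
(Exp terms are combined using exp(i*s)*conj(exp(i*t)) = exp(i*(s-t)), and sums of them are collapsed using the identity that for every m > 1 the m distinct m-th roots of unity sum to 0, e.g. 1 + exp(2*I*pi/3) + exp(-2*I*pi/3) = 0.)
Dimension check: dim(rho) = sum (mult * dim) = 3*1 + 2*1 + 2*1 + 0*1 + 3*1 = 10 = chi_rho(e) = 10.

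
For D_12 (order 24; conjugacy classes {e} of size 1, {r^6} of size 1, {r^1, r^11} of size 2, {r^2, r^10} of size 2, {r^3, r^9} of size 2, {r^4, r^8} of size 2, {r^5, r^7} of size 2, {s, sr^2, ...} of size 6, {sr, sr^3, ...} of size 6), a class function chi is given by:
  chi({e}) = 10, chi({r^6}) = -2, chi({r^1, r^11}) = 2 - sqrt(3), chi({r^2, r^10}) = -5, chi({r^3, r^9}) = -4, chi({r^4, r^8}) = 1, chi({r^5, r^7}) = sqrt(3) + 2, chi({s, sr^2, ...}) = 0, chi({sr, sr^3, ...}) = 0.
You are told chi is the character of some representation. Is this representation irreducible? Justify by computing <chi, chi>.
Not irreducible (reducible): <chi, chi> = 9 > 1.

Solution. <chi, chi> = (1/|G|) sum_C |C| * |chi(C)|^2 = (1/24)[1*|10|^2 + 1*|-2|^2 + 2*|2 - sqrt(3)|^2 + 2*|-5|^2 + 2*|-4|^2 + 2*|1|^2 + 2*|sqrt(3) + 2|^2 + 6*|0|^2 + 6*|0|^2]
  = (1/24)[(100) + (4) + (14 - 8*sqrt(3)) + (50) + (32) + (2) + (8*sqrt(3) + 14) + (0) + (0)] = 216/24 = 9.
A character is irreducible iff <chi, chi> = 1, so this representation is reducible.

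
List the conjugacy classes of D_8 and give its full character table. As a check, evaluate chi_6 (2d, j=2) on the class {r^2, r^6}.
Conjugacy classes: {e} of size 1, {r^4} of size 1, {r^1, r^7} of size 2, {r^2, r^6} of size 2, {r^3, r^5} of size 2, {s, sr^2, ...} of size 4, {sr, sr^3, ...} of size 4.
Character table:
  irrep \ class              {e} (size 1)  {r^4} (size 1)  {r^1, r^7} (size 2)  {r^2, r^6} (size 2)  {r^3, r^5} (size 2)  {s, sr^2, ...} (size 4)  {sr, sr^3, ...} (size 4)
  chi_1 (triv)               1             1               1                    1                    1                    1                        1                       
  chi_2 (sign: r->1, s->-1)  1             1               1                    1                    1                    -1                       -1                      
  chi_3 (r->-1, s->1)        1             1               -1                   1                    -1                   1                        -1                      
  chi_4 (r->-1, s->-1)       1             1               -1                   1                    -1                   -1                       1                       
  chi_5 (2d, j=1)            2             -2              sqrt(2)              0                    -sqrt(2)             0                        0                       
  chi_6 (2d, j=2)            2             2               0                    -2                   0                    0                        0                       
  chi_7 (2d, j=3)            2             -2              -sqrt(2)             0                    sqrt(2)              0                        0                       

Spot check: chi_6 (2d, j=2) on {r^2, r^6} = -2.

Derivation: D_8 has order 2*8 = 16 with 7 conjugacy classes, hence 7 irreducibles. Sum of squared dims 1 + 1 + 1 + 1 + 4 + 4 + 4 = 16 = |G|. Linear characters come from the abelianisation; the 2-dimensional irreps have character r^k -> 2*cos(2*pi*j*k/8), reflections -> 0.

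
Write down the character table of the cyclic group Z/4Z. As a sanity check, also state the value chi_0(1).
Character table of Z/4Z (irreps indexed chi_0,...,chi_3 with chi_k(m) = zeta_4^(k*m), zeta_4 = exp(2*pi*i/4)):
  irrep \ class  {0} (size 1)  {1} (size 1)  {2} (size 1)  {3} (size 1)
  chi_0          1             1             1             1           
  chi_1          1             I             -1            -I          
  chi_2          1             -1            1             -1          
  chi_3          1             -I            -1            I           

Spot check: chi_0(1) = zeta_4^(0*1) = zeta_4^0 = 1.

Why: Z/4Z is abelian, so all 4 irreducible complex representations are 1-dimensional. They are given by chi_k(m) = zeta_4^(k*m) for k = 0,...,3. Row orthogonality: sum_m chi_k(m) conj(chi_l(m)) = 4 * [k = l].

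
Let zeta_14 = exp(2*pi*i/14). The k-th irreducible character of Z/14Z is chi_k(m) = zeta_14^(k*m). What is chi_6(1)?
chi_6(1) = zeta_14^6 = exp(6*I*pi/7)

Proof sketch: chi_6(1) = zeta_14^(6*1) = zeta_14^6. Since zeta_14^14 = 1, this equals zeta_14^6 = exp(2*pi*i*6/14) = exp(6*I*pi/7).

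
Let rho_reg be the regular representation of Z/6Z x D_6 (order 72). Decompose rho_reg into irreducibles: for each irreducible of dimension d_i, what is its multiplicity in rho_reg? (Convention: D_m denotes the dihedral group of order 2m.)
Each irreducible V_i of dimension d_i appears with multiplicity d_i, i.e. rho_reg = (direct sum over all irreducibles V_i) d_i V_i. The irreducible dimensions for Z/6Z x D_6 are 1, 1, 1, 1, 1, 1, 1, 1, 1, 1, 1, 1, 1, 1, 1, 1, 1, 1, 1, 1, 1, 1, 1, 1, 2, 2, 2, 2, 2, 2, 2, 2, 2, 2, 2, 2: 24 irreducibles of dimension 1, each with multiplicity 1; 12 irreducibles of dimension 2, each with multiplicity 2. Total dimension 24*1*1 + 12*2*2 = 72 = |G|.

Solution. General theorem: in the regular representation of a finite group G, each irreducible appears with multiplicity equal to its dimension. Check: dim(rho_reg) = sum d_i^2 = 1 + 1 + 1 + 1 + 1 + 1 + 1 + 1 + 1 + 1 + 1 + 1 + 1 + 1 + 1 + 1 + 1 + 1 + 1 + 1 + 1 + 1 + 1 + 1 + 4 + 4 + 4 + 4 + 4 + 4 + 4 + 4 + 4 + 4 + 4 + 4 = 72 = |G|.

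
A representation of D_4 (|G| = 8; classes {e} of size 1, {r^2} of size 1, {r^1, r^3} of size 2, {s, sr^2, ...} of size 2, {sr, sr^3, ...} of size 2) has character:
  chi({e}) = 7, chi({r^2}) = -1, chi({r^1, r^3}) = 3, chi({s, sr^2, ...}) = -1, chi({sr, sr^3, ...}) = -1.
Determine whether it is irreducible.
Not irreducible (reducible): <chi, chi> = 9 > 1.

Argument: <chi, chi> = (1/|G|) sum_C |C| * |chi(C)|^2 = (1/8)[1*|7|^2 + 1*|-1|^2 + 2*|3|^2 + 2*|-1|^2 + 2*|-1|^2]
  = (1/8)[(49) + (1) + (18) + (2) + (2)] = 72/8 = 9.
A character is irreducible iff <chi, chi> = 1, so this representation is reducible.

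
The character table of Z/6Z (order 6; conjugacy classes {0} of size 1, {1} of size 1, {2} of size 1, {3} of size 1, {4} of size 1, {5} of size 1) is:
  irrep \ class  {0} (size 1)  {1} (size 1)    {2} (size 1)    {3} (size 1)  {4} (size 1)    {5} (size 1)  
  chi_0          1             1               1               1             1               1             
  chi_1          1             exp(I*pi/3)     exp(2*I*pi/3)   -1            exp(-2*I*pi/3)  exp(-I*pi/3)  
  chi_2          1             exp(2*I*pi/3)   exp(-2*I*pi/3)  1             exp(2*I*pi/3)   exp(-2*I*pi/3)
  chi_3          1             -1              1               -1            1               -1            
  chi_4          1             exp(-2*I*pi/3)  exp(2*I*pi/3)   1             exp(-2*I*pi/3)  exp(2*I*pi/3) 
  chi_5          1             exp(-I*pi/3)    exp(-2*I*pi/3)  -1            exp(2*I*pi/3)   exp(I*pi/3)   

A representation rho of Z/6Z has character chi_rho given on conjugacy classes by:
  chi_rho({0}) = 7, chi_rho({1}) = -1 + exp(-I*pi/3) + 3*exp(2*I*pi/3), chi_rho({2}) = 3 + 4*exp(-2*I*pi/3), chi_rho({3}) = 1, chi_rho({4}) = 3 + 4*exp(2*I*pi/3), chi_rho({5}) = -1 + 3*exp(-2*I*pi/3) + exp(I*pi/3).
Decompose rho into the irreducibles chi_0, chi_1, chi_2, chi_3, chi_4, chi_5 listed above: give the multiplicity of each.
Multiplicities: chi_0: 1, chi_1: 0, chi_2: 3, chi_3: 2, chi_4: 0, chi_5: 1.

Explanation: Use <chi_rho, chi> = (1/|G|) sum_C |C| * chi_rho(C) * conj(chi(C)) with |G| = 6 for each irreducible chi in the table:
  <chi_rho, chi_0> = (1/6)[1*(7)*conj(1) + 1*(-1 + exp(-I*pi/3) + 3*exp(2*I*pi/3))*conj(1) + 1*(3 + 4*exp(-2*I*pi/3))*conj(1) + 1*(1)*conj(1) + 1*(3 + 4*exp(2*I*pi/3))*conj(1) + 1*(-1 + 3*exp(-2*I*pi/3) + exp(I*pi/3))*conj(1)]
      = (1/6)[(7) + (-1 + exp(-I*pi/3) + 3*exp(2*I*pi/3)) + (3 + 4*exp(-2*I*pi/3)) + (1) + (3 + 4*exp(2*I*pi/3)) + (-1 + 3*exp(-2*I*pi/3) + exp(I*pi/3))] = 6/6 = 1
  <chi_rho, chi_1> = (1/6)[1*(7)*conj(1) + 1*(-1 + exp(-I*pi/3) + 3*exp(2*I*pi/3))*conj(exp(I*pi/3)) + 1*(3 + 4*exp(-2*I*pi/3))*conj(exp(2*I*pi/3)) + 1*(1)*conj(-1) + 1*(3 + 4*exp(2*I*pi/3))*conj(exp(-2*I*pi/3)) + 1*(-1 + 3*exp(-2*I*pi/3) + exp(I*pi/3))*conj(exp(-I*pi/3))]
      = (1/6)[(7) + (exp(-2*I*pi/3) - exp(-I*pi/3) + 3*exp(I*pi/3)) + (3*exp(-2*I*pi/3) + 4*exp(2*I*pi/3)) + (-1) + (4*exp(-2*I*pi/3) + 3*exp(2*I*pi/3)) + (3*exp(-I*pi/3) - exp(I*pi/3) + exp(2*I*pi/3))] = 0/6 = 0
  <chi_rho, chi_2> = (1/6)[1*(7)*conj(1) + 1*(-1 + exp(-I*pi/3) + 3*exp(2*I*pi/3))*conj(exp(2*I*pi/3)) + 1*(3 + 4*exp(-2*I*pi/3))*conj(exp(-2*I*pi/3)) + 1*(1)*conj(1) + 1*(3 + 4*exp(2*I*pi/3))*conj(exp(2*I*pi/3)) + 1*(-1 + 3*exp(-2*I*pi/3) + exp(I*pi/3))*conj(exp(-2*I*pi/3))]
      = (1/6)[(7) + (2 - exp(-2*I*pi/3)) + (4 + 3*exp(2*I*pi/3)) + (1) + (4 + 3*exp(-2*I*pi/3)) + (2 - exp(2*I*pi/3))] = 18/6 = 3
  <chi_rho, chi_3> = (1/6)[1*(7)*conj(1) + 1*(-1 + exp(-I*pi/3) + 3*exp(2*I*pi/3))*conj(-1) + 1*(3 + 4*exp(-2*I*pi/3))*conj(1) + 1*(1)*conj(-1) + 1*(3 + 4*exp(2*I*pi/3))*conj(1) + 1*(-1 + 3*exp(-2*I*pi/3) + exp(I*pi/3))*conj(-1)]
      = (1/6)[(7) + (1 - 3*exp(2*I*pi/3) - exp(-I*pi/3)) + (3 + 4*exp(-2*I*pi/3)) + (-1) + (3 + 4*exp(2*I*pi/3)) + (1 - exp(I*pi/3) - 3*exp(-2*I*pi/3))] = 12/6 = 2
  <chi_rho, chi_4> = (1/6)[1*(7)*conj(1) + 1*(-1 + exp(-I*pi/3) + 3*exp(2*I*pi/3))*conj(exp(-2*I*pi/3)) + 1*(3 + 4*exp(-2*I*pi/3))*conj(exp(2*I*pi/3)) + 1*(1)*conj(1) + 1*(3 + 4*exp(2*I*pi/3))*conj(exp(-2*I*pi/3)) + 1*(-1 + 3*exp(-2*I*pi/3) + exp(I*pi/3))*conj(exp(2*I*pi/3))]
      = (1/6)[(7) + (3*exp(-2*I*pi/3) - exp(2*I*pi/3) + exp(I*pi/3)) + (3*exp(-2*I*pi/3) + 4*exp(2*I*pi/3)) + (1) + (4*exp(-2*I*pi/3) + 3*exp(2*I*pi/3)) + (exp(-I*pi/3) - exp(-2*I*pi/3) + 3*exp(2*I*pi/3))] = 0/6 = 0
  <chi_rho, chi_5> = (1/6)[1*(7)*conj(1) + 1*(-1 + exp(-I*pi/3) + 3*exp(2*I*pi/3))*conj(exp(-I*pi/3)) + 1*(3 + 4*exp(-2*I*pi/3))*conj(exp(-2*I*pi/3)) + 1*(1)*conj(-1) + 1*(3 + 4*exp(2*I*pi/3))*conj(exp(2*I*pi/3)) + 1*(-1 + 3*exp(-2*I*pi/3) + exp(I*pi/3))*conj(exp(I*pi/3))]
      = (1/6)[(7) + (-2 - exp(I*pi/3)) + (4 + 3*exp(2*I*pi/3)) + (-1) + (4 + 3*exp(-2*I*pi/3)) + (-2 - exp(-I*pi/3))] = 6/6 = 1
(Exp terms are combined using exp(i*s)*conj(exp(i*t)) = exp(i*(s-t)), and sums of them are collapsed using the identity that for every m > 1 the m distinct m-th roots of unity sum to 0, e.g. 1 + exp(2*I*pi/3) + exp(-2*I*pi/3) = 0.)
Dimension check: dim(rho) = sum (mult * dim) = 1*1 + 0*1 + 3*1 + 2*1 + 0*1 + 1*1 = 7 = chi_rho(e) = 7.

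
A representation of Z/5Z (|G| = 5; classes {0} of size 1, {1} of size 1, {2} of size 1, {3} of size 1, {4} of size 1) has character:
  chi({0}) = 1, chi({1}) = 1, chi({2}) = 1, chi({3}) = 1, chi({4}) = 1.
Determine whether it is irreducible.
Irreducible: <chi, chi> = 1.

Details: <chi, chi> = (1/|G|) sum_C |C| * |chi(C)|^2 = (1/5)[1*|1|^2 + 1*|1|^2 + 1*|1|^2 + 1*|1|^2 + 1*|1|^2]
  = (1/5)[(1) + (1) + (1) + (1) + (1)] = 5/5 = 1.
(Exp terms are combined using exp(i*s)*conj(exp(i*t)) = exp(i*(s-t)), and sums of them are collapsed using the identity that for every m > 1 the m distinct m-th roots of unity sum to 0, e.g. 1 + exp(2*I*pi/3) + exp(-2*I*pi/3) = 0.)
A character is irreducible iff <chi, chi> = 1, so this representation is irreducible.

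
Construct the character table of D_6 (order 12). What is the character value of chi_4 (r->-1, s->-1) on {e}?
Conjugacy classes: {e} of size 1, {r^3} of size 1, {r^1, r^5} of size 2, {r^2, r^4} of size 2, {s, sr^2, ...} of size 3, {sr, sr^3, ...} of size 3.
Character table:
  irrep \ class              {e} (size 1)  {r^3} (size 1)  {r^1, r^5} (size 2)  {r^2, r^4} (size 2)  {s, sr^2, ...} (size 3)  {sr, sr^3, ...} (size 3)
  chi_1 (triv)               1             1               1                    1                    1                        1                       
  chi_2 (sign: r->1, s->-1)  1             1               1                    1                    -1                       -1                      
  chi_3 (r->-1, s->1)        1             -1              -1                   1                    1                        -1                      
  chi_4 (r->-1, s->-1)       1             -1              -1                   1                    -1                       1                       
  chi_5 (2d, j=1)            2             -2              1                    -1                   0                        0                       
  chi_6 (2d, j=2)            2             2               -1                   -1                   0                        0                       

Spot check: chi_4 (r->-1, s->-1) on {e} = 1.

Proof sketch: D_6 has order 2*6 = 12 with 6 conjugacy classes, hence 6 irreducibles. Sum of squared dims 1 + 1 + 1 + 1 + 4 + 4 = 12 = |G|. Linear characters come from the abelianisation; the 2-dimensional irreps have character r^k -> 2*cos(2*pi*j*k/6), reflections -> 0.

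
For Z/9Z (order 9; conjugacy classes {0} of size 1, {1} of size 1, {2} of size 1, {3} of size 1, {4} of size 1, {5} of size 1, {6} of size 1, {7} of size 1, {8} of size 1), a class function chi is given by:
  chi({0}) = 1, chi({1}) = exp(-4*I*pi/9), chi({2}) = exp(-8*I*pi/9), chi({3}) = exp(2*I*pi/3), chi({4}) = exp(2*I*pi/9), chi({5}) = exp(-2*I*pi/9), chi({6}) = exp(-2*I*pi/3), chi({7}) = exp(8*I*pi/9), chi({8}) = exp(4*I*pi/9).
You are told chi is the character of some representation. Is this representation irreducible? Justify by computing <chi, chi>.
Irreducible: <chi, chi> = 1.

Details: <chi, chi> = (1/|G|) sum_C |C| * |chi(C)|^2 = (1/9)[1*|1|^2 + 1*|exp(-4*I*pi/9)|^2 + 1*|exp(-8*I*pi/9)|^2 + 1*|exp(2*I*pi/3)|^2 + 1*|exp(2*I*pi/9)|^2 + 1*|exp(-2*I*pi/9)|^2 + 1*|exp(-2*I*pi/3)|^2 + 1*|exp(8*I*pi/9)|^2 + 1*|exp(4*I*pi/9)|^2]
  = (1/9)[(1) + (1) + (1) + (1) + (1) + (1) + (1) + (1) + (1)] = 9/9 = 1.
(Exp terms are combined using exp(i*s)*conj(exp(i*t)) = exp(i*(s-t)), and sums of them are collapsed using the identity that for every m > 1 the m distinct m-th roots of unity sum to 0, e.g. 1 + exp(2*I*pi/3) + exp(-2*I*pi/3) = 0.)
A character is irreducible iff <chi, chi> = 1, so this representation is irreducible.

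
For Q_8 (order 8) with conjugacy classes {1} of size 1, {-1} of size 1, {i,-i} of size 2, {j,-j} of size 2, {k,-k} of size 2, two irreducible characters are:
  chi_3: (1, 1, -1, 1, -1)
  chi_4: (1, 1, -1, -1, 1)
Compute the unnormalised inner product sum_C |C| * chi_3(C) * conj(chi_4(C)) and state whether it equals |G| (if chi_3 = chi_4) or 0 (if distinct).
Sum = 0; so <chi_3, chi_4> = 0 (distinct irreducibles are orthogonal).

Details: Compute term by term over conjugacy classes (|C| * chi_3(C) * conj(chi_4(C))):
  1*(1)*conj(1) + 1*(1)*conj(1) + 2*(-1)*conj(-1) + 2*(1)*conj(-1) + 2*(-1)*conj(1)
  = (1) + (1) + (2) + (-2) + (-2)
  = 0.
Dividing by |G| = 8 gives 0/8 = 0, matching the row-orthogonality relation <chi_3, chi_4> = [chi_3 = chi_4].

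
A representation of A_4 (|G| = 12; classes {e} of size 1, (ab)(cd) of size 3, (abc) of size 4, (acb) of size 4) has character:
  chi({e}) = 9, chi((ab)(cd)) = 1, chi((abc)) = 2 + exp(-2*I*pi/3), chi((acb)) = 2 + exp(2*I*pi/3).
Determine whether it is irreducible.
Not irreducible (reducible): <chi, chi> = 9 > 1.

Argument: <chi, chi> = (1/|G|) sum_C |C| * |chi(C)|^2 = (1/12)[1*|9|^2 + 3*|1|^2 + 4*|2 + exp(-2*I*pi/3)|^2 + 4*|2 + exp(2*I*pi/3)|^2]
  = (1/12)[(81) + (3) + (12) + (12)] = 108/12 = 9.
(Exp terms are combined using exp(i*s)*conj(exp(i*t)) = exp(i*(s-t)), and sums of them are collapsed using the identity that for every m > 1 the m distinct m-th roots of unity sum to 0, e.g. 1 + exp(2*I*pi/3) + exp(-2*I*pi/3) = 0.)
A character is irreducible iff <chi, chi> = 1, so this representation is reducible.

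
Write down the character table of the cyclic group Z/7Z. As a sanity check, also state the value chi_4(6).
Character table of Z/7Z (irreps indexed chi_0,...,chi_6 with chi_k(m) = zeta_7^(k*m), zeta_7 = exp(2*pi*i/7)):
  irrep \ class  {0} (size 1)  {1} (size 1)    {2} (size 1)    {3} (size 1)    {4} (size 1)    {5} (size 1)    {6} (size 1)  
  chi_0          1             1               1               1               1               1               1             
  chi_1          1             exp(2*I*pi/7)   exp(4*I*pi/7)   exp(6*I*pi/7)   exp(-6*I*pi/7)  exp(-4*I*pi/7)  exp(-2*I*pi/7)
  chi_2          1             exp(4*I*pi/7)   exp(-6*I*pi/7)  exp(-2*I*pi/7)  exp(2*I*pi/7)   exp(6*I*pi/7)   exp(-4*I*pi/7)
  chi_3          1             exp(6*I*pi/7)   exp(-2*I*pi/7)  exp(4*I*pi/7)   exp(-4*I*pi/7)  exp(2*I*pi/7)   exp(-6*I*pi/7)
  chi_4          1             exp(-6*I*pi/7)  exp(2*I*pi/7)   exp(-4*I*pi/7)  exp(4*I*pi/7)   exp(-2*I*pi/7)  exp(6*I*pi/7) 
  chi_5          1             exp(-4*I*pi/7)  exp(6*I*pi/7)   exp(2*I*pi/7)   exp(-2*I*pi/7)  exp(-6*I*pi/7)  exp(4*I*pi/7) 
  chi_6          1             exp(-2*I*pi/7)  exp(-4*I*pi/7)  exp(-6*I*pi/7)  exp(6*I*pi/7)   exp(4*I*pi/7)   exp(2*I*pi/7) 

Spot check: chi_4(6) = zeta_7^(4*6) = zeta_7^24 = exp(6*I*pi/7).

Solution. Z/7Z is abelian, so all 7 irreducible complex representations are 1-dimensional. They are given by chi_k(m) = zeta_7^(k*m) for k = 0,...,6. Row orthogonality: sum_m chi_k(m) conj(chi_l(m)) = 7 * [k = l].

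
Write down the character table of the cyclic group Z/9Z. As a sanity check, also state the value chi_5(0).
Character table of Z/9Z (irreps indexed chi_0,...,chi_8 with chi_k(m) = zeta_9^(k*m), zeta_9 = exp(2*pi*i/9)):
  irrep \ class  {0} (size 1)  {1} (size 1)    {2} (size 1)    {3} (size 1)    {4} (size 1)    {5} (size 1)    {6} (size 1)    {7} (size 1)    {8} (size 1)  
  chi_0          1             1               1               1               1               1               1               1               1             
  chi_1          1             exp(2*I*pi/9)   exp(4*I*pi/9)   exp(2*I*pi/3)   exp(8*I*pi/9)   exp(-8*I*pi/9)  exp(-2*I*pi/3)  exp(-4*I*pi/9)  exp(-2*I*pi/9)
  chi_2          1             exp(4*I*pi/9)   exp(8*I*pi/9)   exp(-2*I*pi/3)  exp(-2*I*pi/9)  exp(2*I*pi/9)   exp(2*I*pi/3)   exp(-8*I*pi/9)  exp(-4*I*pi/9)
  chi_3          1             exp(2*I*pi/3)   exp(-2*I*pi/3)  1               exp(2*I*pi/3)   exp(-2*I*pi/3)  1               exp(2*I*pi/3)   exp(-2*I*pi/3)
  chi_4          1             exp(8*I*pi/9)   exp(-2*I*pi/9)  exp(2*I*pi/3)   exp(-4*I*pi/9)  exp(4*I*pi/9)   exp(-2*I*pi/3)  exp(2*I*pi/9)   exp(-8*I*pi/9)
  chi_5          1             exp(-8*I*pi/9)  exp(2*I*pi/9)   exp(-2*I*pi/3)  exp(4*I*pi/9)   exp(-4*I*pi/9)  exp(2*I*pi/3)   exp(-2*I*pi/9)  exp(8*I*pi/9) 
  chi_6          1             exp(-2*I*pi/3)  exp(2*I*pi/3)   1               exp(-2*I*pi/3)  exp(2*I*pi/3)   1               exp(-2*I*pi/3)  exp(2*I*pi/3) 
  chi_7          1             exp(-4*I*pi/9)  exp(-8*I*pi/9)  exp(2*I*pi/3)   exp(2*I*pi/9)   exp(-2*I*pi/9)  exp(-2*I*pi/3)  exp(8*I*pi/9)   exp(4*I*pi/9) 
  chi_8          1             exp(-2*I*pi/9)  exp(-4*I*pi/9)  exp(-2*I*pi/3)  exp(-8*I*pi/9)  exp(8*I*pi/9)   exp(2*I*pi/3)   exp(4*I*pi/9)   exp(2*I*pi/9) 

Spot check: chi_5(0) = zeta_9^(5*0) = zeta_9^0 = 1.

Z/9Z is abelian, so all 9 irreducible complex representations are 1-dimensional. They are given by chi_k(m) = zeta_9^(k*m) for k = 0,...,8. Row orthogonality: sum_m chi_k(m) conj(chi_l(m)) = 9 * [k = l].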